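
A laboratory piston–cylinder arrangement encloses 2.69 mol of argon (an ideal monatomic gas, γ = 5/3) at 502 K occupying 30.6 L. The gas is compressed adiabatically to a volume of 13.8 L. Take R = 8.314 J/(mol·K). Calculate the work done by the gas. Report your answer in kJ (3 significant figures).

Adiabatic: TV^(γ−1) = const with γ = 5/3.
T₂ = T₁ (V₁/V₂)^(γ−1) = 502 × (30.6/13.8)^0.667 = 502 × 1.7 = 853.6 K.
W_by = nCᵥ(T₁ − T₂) = (2.69)(12.47)(502 − 853.6) = -11796 J.

W ≈ -11.8 kJ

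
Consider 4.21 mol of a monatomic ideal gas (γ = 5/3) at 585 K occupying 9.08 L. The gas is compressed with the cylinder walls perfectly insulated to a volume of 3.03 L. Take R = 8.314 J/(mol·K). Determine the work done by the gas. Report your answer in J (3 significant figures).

Adiabatic: TV^(γ−1) = const with γ = 5/3.
T₂ = T₁ (V₁/V₂)^(γ−1) = 585 × (9.08/3.03)^0.667 = 585 × 2.079 = 1216 K.
W_by = nCᵥ(T₁ − T₂) = (4.21)(12.47)(585 − 1216) = -33127 J.

W ≈ -33100 J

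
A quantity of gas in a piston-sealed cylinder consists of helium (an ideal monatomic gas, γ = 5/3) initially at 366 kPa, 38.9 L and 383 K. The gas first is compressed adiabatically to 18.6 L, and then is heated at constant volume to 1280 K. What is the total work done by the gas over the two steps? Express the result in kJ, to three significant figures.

Step 1 (adiabatic): W = (P₁V₁ − P₂V₂)/(γ−1) = (14237 − 23284)/0.667 = -13570 J.
Step 2 (isochoric): W = 0 (constant volume).
W_total = -13570 + 0 = -13570 J.

W_total ≈ -13.6 kJ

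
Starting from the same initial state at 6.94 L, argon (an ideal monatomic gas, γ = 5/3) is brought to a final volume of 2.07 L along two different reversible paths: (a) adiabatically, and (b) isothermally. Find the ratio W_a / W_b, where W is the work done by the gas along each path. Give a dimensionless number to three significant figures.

W_a / W_b ≈ 1.54

Path (a) adiabatic: W = P₁V₁(1 − (V₁/V₂)^(γ−1))/(γ−1) → W_a/(P₁V₁) = -1.86.
Path (b) isothermal: W = P₁V₁ ln(V₂/V₁) → W_b/(P₁V₁) = -1.21.
W_a / W_b = -1.86 / -1.21 = 1.538.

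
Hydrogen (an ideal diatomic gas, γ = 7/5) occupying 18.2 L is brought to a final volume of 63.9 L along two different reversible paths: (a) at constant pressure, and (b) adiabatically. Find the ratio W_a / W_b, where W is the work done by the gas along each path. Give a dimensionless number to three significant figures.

W_a / W_b ≈ 2.54

Path (a) isobaric: W = P₁(V₂ − V₁) → W_a/(P₁V₁) = 2.511.
Path (b) adiabatic: W = P₁V₁(1 − (V₁/V₂)^(γ−1))/(γ−1) → W_b/(P₁V₁) = 0.9872.
W_a / W_b = 2.511 / 0.9872 = 2.543.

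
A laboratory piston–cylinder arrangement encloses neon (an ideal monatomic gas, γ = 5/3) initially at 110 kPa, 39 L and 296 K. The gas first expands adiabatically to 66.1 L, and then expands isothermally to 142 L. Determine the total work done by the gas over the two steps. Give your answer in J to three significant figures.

Step 1 (adiabatic): W = (P₁V₁ − P₂V₂)/(γ−1) = (4290 − 3018)/0.667 = 1908 J.
After step 1: P = 45.66 kPa, V = 66.1 L, T = 208.2 K.
Step 2 (isothermal): W = P₁V₁ ln(V₂/V₁) = (3018) ln(142/66.1) = 2308 J.
W_total = 1908 + 2308 = 4216 J.

W_total ≈ 4220 J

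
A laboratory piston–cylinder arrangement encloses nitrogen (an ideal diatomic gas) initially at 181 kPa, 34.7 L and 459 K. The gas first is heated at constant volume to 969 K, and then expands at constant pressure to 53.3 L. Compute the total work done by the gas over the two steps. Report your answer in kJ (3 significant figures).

Step 1 (isochoric): W = 0 (constant volume).
After step 1: P = 382.1 kPa (V unchanged).
Step 2 (isobaric): W = PΔV = (382.1 kPa)(53.3 − 34.7 L) = 7107 J.
W_total = 0 + 7107 = 7107 J.

W_total ≈ 7.11 kJ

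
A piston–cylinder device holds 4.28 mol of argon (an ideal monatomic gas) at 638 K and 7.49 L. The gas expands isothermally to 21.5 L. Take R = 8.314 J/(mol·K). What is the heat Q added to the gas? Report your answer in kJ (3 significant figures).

Isothermal ⇒ ΔU = 0, so Q = W = nRT ln(V₂/V₁).
Q = (4.28)(8.314)(638) ln(21.5/7.49) = 22703 × 1.054 = 23939 J.

Q ≈ 23.9 kJ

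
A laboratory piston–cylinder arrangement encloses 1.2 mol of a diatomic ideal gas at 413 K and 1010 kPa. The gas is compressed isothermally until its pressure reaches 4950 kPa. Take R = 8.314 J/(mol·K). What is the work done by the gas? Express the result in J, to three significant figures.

W ≈ -6550 J

Isothermal process: W = nRT ln(V₂/V₁) = nRT ln(P₁/P₂).
W = (1.2)(8.314)(413) × ln(1010/4950)
  = 4120 × ln(0.204) = 4120 × -1.589
W_by_gas = -6549 J.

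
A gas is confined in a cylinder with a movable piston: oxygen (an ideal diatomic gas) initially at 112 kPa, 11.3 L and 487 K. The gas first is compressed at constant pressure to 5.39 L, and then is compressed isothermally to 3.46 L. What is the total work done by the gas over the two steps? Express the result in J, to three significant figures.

Step 1 (isobaric): W = PΔV = (112 kPa)(5.39 − 11.3 L) = -661.9 J.
After step 1: P = 112 kPa, V = 5.39 L, T = 232.3 K.
Step 2 (isothermal): W = P₁V₁ ln(V₂/V₁) = (603.7) ln(3.46/5.39) = -267.6 J.
W_total = -661.9 − 267.6 = -929.5 J.

W_total ≈ -930 J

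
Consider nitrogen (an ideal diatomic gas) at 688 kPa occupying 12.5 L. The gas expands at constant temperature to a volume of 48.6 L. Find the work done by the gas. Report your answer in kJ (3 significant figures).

W ≈ 11.7 kJ

Isothermal: W = nRT ln(V₂/V₁) = P₁V₁ ln(V₂/V₁).
P₁V₁ = (688 kPa)(12.5 L) = 8600 J.
W = 8600 × ln(48.6/12.5) = 8600 × 1.358
W_by_gas = 11678 J.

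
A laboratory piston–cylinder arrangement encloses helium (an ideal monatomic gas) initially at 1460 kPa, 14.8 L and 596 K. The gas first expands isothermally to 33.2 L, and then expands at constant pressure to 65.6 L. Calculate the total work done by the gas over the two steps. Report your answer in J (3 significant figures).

Step 1 (isothermal): W = P₁V₁ ln(V₂/V₁) = (21608) ln(33.2/14.8) = 17458 J.
After step 1: P = 650.8 kPa, V = 33.2 L, T = 596 K.
Step 2 (isobaric): W = PΔV = (650.8 kPa)(65.6 − 33.2 L) = 21087 J.
W_total = 17458 + 21087 = 38545 J.

W_total ≈ 38500 J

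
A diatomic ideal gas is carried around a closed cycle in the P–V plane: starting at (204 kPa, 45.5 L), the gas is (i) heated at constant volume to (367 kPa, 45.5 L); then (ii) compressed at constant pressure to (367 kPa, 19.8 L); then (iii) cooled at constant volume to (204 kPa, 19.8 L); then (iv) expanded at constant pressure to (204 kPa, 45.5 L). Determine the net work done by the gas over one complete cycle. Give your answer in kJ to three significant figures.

Constant-volume legs do no work.
W(ii) = (367)(19.8 − 45.5) = -9432 J; W(iv) = (204)(45.5 − 19.8) = 5243 J.
W_net = -9432 + 5243 = -4189 J (the counter-clockwise enclosed area).

W_net ≈ -4.19 kJ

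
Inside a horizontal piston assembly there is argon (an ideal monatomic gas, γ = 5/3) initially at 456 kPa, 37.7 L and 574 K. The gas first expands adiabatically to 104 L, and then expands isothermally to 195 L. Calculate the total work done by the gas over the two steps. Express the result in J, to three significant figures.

Step 1 (adiabatic): W = (P₁V₁ − P₂V₂)/(γ−1) = (17191 − 8740)/0.667 = 12677 J.
After step 1: P = 84.04 kPa, V = 104 L, T = 291.8 K.
Step 2 (isothermal): W = P₁V₁ ln(V₂/V₁) = (8740) ln(195/104) = 5494 J.
W_total = 12677 + 5494 = 18171 J.

W_total ≈ 18200 J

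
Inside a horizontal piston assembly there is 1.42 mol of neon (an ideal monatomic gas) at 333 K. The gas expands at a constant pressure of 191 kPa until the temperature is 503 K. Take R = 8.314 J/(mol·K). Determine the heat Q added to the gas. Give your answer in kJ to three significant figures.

Isobaric: W = nRΔT = (1.42)(8.314)(170) = 2007 J.
ΔU = nCᵥΔT with Cᵥ = 3R/2: ΔU = (1.42)(12.47)(170) = 3010 J.
Q = ΔU + W = 3010 + 2007 = 5017 J.

Q ≈ 5.02 kJ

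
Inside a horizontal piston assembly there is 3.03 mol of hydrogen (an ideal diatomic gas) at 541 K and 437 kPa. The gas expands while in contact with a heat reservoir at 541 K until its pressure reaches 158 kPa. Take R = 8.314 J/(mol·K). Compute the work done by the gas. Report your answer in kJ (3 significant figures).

W ≈ 13.9 kJ

Isothermal process: W = nRT ln(V₂/V₁) = nRT ln(P₁/P₂).
W = (3.03)(8.314)(541) × ln(437/158)
  = 13629 × ln(2.766) = 13629 × 1.017
W_by_gas = 13865 J.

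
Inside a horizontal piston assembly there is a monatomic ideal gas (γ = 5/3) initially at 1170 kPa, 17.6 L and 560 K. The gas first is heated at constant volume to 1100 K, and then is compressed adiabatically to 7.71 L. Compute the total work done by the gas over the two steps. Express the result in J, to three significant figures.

W_total ≈ -44500 J

Step 1 (isochoric): W = 0 (constant volume).
After step 1: P = 2298 kPa (V unchanged).
Step 2 (adiabatic): W = (P₁V₁ − P₂V₂)/(γ−1) = (40449 − 70125)/0.667 = -44515 J.
W_total = 0 − 44515 = -44515 J.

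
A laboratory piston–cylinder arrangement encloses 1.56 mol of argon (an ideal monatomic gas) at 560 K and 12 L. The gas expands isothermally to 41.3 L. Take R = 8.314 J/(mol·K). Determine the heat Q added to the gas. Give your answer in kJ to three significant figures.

Q ≈ 8.98 kJ

Isothermal ⇒ ΔU = 0, so Q = W = nRT ln(V₂/V₁).
Q = (1.56)(8.314)(560) ln(41.3/12) = 7263 × 1.236 = 8977 J.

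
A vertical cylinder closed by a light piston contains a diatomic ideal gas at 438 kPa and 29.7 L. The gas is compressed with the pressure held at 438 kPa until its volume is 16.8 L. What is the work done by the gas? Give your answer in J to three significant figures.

Isobaric: W = P ΔV.
W = (438 kPa)(16.8 − 29.7 L) = (438)(-12.9) = -5650 J.

W ≈ -5650 J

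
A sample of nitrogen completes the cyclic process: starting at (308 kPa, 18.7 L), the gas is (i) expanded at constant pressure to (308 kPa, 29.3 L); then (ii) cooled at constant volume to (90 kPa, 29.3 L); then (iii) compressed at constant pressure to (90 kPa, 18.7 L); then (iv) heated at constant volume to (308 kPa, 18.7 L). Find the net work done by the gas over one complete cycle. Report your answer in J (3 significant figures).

W_net ≈ 2310 J

Constant-volume legs do no work.
W(i) = (308)(29.3 − 18.7) = 3265 J; W(iii) = (90)(18.7 − 29.3) = -954 J.
W_net = 3265 − 954 = 2311 J (the clockwise enclosed area).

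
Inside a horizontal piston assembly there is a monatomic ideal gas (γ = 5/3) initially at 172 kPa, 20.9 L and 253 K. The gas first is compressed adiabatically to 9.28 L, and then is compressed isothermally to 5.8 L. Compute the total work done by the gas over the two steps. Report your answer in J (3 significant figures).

Step 1 (adiabatic): W = (P₁V₁ − P₂V₂)/(γ−1) = (3595 − 6176)/0.667 = -3873 J.
After step 1: P = 665.6 kPa, V = 9.28 L, T = 434.7 K.
Step 2 (isothermal): W = P₁V₁ ln(V₂/V₁) = (6176) ln(5.8/9.28) = -2903 J.
W_total = -3873 − 2903 = -6775 J.

W_total ≈ -6780 J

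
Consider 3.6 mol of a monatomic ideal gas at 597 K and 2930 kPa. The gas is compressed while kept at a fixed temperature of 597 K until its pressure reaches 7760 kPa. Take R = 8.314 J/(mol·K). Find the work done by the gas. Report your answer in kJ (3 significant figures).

Isothermal process: W = nRT ln(V₂/V₁) = nRT ln(P₁/P₂).
W = (3.6)(8.314)(597) × ln(2930/7760)
  = 17868 × ln(0.3776) = 17868 × -0.974
W_by_gas = -17404 J.

W ≈ -17.4 kJ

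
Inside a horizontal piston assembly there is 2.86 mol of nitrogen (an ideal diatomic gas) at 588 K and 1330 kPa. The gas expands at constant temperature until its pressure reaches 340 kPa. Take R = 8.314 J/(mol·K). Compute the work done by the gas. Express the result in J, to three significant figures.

W ≈ 19100 J

Isothermal process: W = nRT ln(V₂/V₁) = nRT ln(P₁/P₂).
W = (2.86)(8.314)(588) × ln(1330/340)
  = 13981 × ln(3.912) = 13981 × 1.364
W_by_gas = 19071 J.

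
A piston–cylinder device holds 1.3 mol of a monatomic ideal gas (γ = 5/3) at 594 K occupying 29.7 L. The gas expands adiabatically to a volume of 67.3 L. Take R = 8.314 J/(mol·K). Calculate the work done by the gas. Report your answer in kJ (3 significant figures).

Adiabatic: TV^(γ−1) = const with γ = 5/3.
T₂ = T₁ (V₁/V₂)^(γ−1) = 594 × (29.7/67.3)^0.667 = 594 × 0.5796 = 344.3 K.
W_by = nCᵥ(T₁ − T₂) = (1.3)(12.47)(594 − 344.3) = 4048 J.

W ≈ 4.05 kJ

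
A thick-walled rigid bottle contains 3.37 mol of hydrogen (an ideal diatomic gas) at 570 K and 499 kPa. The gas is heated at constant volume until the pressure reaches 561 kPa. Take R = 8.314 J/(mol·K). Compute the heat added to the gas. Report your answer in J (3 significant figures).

Q ≈ 4960 J

Constant volume ⇒ W = 0, so Q = ΔU = nCᵥΔT with Cᵥ = 5R/2 = 20.79 J/(mol·K).
At constant V, T₂/T₁ = P₂/P₁ ⇒ ΔT = T₁(P₂/P₁ − 1) = 570·(561/499 − 1) = 70.82 K.
ΔU = (3.37)(20.79)(70.82) = 4961 J.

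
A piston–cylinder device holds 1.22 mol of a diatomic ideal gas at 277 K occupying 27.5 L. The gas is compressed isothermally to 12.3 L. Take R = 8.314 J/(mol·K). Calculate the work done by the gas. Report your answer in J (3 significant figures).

W ≈ -2260 J

Isothermal: W = nRT ln(V₂/V₁).
W = (1.22)(8.314)(277) × ln(12.3/27.5)
  = 2810 × -0.8046
W_by_gas = -2261 J.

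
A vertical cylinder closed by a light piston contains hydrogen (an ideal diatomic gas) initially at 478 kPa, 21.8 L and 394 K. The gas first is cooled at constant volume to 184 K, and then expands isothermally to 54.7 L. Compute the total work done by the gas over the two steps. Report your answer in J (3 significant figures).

Step 1 (isochoric): W = 0 (constant volume).
After step 1: P = 223.2 kPa (V unchanged).
Step 2 (isothermal): W = P₁V₁ ln(V₂/V₁) = (4866) ln(54.7/21.8) = 4477 J.
W_total = 0 + 4477 = 4477 J.

W_total ≈ 4480 J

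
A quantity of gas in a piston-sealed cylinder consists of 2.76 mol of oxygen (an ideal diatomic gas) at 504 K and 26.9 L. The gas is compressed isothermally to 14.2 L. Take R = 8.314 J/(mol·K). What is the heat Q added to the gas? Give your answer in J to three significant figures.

Q ≈ -7390 J

Isothermal ⇒ ΔU = 0, so Q = W = nRT ln(V₂/V₁).
Q = (2.76)(8.314)(504) ln(14.2/26.9) = 11565 × -0.6389 = -7389 J.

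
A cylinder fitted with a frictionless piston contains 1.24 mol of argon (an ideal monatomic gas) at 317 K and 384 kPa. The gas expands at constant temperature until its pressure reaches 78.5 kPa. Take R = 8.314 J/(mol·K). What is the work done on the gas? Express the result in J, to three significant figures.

Isothermal process: W = nRT ln(V₂/V₁) = nRT ln(P₁/P₂).
W = (1.24)(8.314)(317) × ln(384/78.5)
  = 3268 × ln(4.892) = 3268 × 1.588
W_by_gas = 5188 J; work on gas = −W_by = -5188 J.

W ≈ -5190 J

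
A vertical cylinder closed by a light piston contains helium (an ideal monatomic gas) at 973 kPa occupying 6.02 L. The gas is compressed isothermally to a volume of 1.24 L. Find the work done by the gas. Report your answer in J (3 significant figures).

Isothermal: W = nRT ln(V₂/V₁) = P₁V₁ ln(V₂/V₁).
P₁V₁ = (973 kPa)(6.02 L) = 5857 J.
W = 5857 × ln(1.24/6.02) = 5857 × -1.58
W_by_gas = -9255 J.

W ≈ -9250 J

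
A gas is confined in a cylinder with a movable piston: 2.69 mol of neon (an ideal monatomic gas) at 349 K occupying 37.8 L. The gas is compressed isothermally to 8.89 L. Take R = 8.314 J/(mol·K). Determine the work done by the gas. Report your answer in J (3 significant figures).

W ≈ -11300 J

Isothermal: W = nRT ln(V₂/V₁).
W = (2.69)(8.314)(349) × ln(8.89/37.8)
  = 7805 × -1.447
W_by_gas = -11297 J.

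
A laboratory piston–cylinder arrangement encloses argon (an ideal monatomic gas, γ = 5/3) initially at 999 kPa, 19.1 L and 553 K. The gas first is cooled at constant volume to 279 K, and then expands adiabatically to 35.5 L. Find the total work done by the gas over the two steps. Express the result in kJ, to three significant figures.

W_total ≈ 4.89 kJ

Step 1 (isochoric): W = 0 (constant volume).
After step 1: P = 504 kPa (V unchanged).
Step 2 (adiabatic): W = (P₁V₁ − P₂V₂)/(γ−1) = (9627 − 6368)/0.667 = 4888 J.
W_total = 0 + 4888 = 4888 J.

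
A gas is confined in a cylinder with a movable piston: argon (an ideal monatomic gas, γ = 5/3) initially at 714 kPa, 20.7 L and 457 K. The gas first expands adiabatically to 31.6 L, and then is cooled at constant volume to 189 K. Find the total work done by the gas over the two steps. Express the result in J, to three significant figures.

W_total ≈ 5450 J

Step 1 (adiabatic): W = (P₁V₁ − P₂V₂)/(γ−1) = (14780 − 11148)/0.667 = 5448 J.
Step 2 (isochoric): W = 0 (constant volume).
W_total = 5448 + 0 = 5448 J.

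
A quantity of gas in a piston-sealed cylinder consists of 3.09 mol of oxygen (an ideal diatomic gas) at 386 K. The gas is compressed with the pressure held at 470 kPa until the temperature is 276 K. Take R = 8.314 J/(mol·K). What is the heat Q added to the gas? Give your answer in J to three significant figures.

Q ≈ -9890 J

Isobaric: W = nRΔT = (3.09)(8.314)(-110) = -2826 J.
ΔU = nCᵥΔT with Cᵥ = 5R/2: ΔU = (3.09)(20.79)(-110) = -7065 J.
Q = ΔU + W = -7065 − 2826 = -9891 J.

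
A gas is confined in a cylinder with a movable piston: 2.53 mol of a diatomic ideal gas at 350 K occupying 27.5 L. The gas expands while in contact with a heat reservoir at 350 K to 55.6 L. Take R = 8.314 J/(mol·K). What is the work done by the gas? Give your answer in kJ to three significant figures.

W ≈ 5.18 kJ

Isothermal: W = nRT ln(V₂/V₁).
W = (2.53)(8.314)(350) × ln(55.6/27.5)
  = 7362 × 0.704
W_by_gas = 5183 J.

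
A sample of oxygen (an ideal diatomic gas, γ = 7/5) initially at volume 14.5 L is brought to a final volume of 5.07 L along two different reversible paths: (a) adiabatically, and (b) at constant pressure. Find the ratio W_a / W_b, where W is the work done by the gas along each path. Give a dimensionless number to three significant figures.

W_a / W_b ≈ 2.01

Path (a) adiabatic: W = P₁V₁(1 − (V₁/V₂)^(γ−1))/(γ−1) → W_a/(P₁V₁) = -1.306.
Path (b) isobaric: W = P₁(V₂ − V₁) → W_b/(P₁V₁) = -0.6503.
W_a / W_b = -1.306 / -0.6503 = 2.008.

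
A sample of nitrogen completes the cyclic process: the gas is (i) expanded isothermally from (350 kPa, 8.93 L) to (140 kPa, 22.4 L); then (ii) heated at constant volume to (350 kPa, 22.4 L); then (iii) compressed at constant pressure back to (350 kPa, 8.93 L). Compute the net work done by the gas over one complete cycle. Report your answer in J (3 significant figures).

Leg (i): W = PᵢVᵢ ln(V_f/Vᵢ) = (3126) ln(22.4/8.93) = 2874 J.
Leg (ii): W = 0.
Leg (iii): W = PΔV = (350)(8.93 − 22.4) = -4714 J.
W_net = 2874 − 4714 = -1840 J.

W_net ≈ -1840 J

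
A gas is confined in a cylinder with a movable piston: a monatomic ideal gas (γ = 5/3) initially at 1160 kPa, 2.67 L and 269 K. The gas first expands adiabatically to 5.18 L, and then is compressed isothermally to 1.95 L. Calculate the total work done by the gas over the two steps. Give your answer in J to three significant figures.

Step 1 (adiabatic): W = (P₁V₁ − P₂V₂)/(γ−1) = (3097 − 1991)/0.667 = 1659 J.
After step 1: P = 384.4 kPa, V = 5.18 L, T = 172.9 K.
Step 2 (isothermal): W = P₁V₁ ln(V₂/V₁) = (1991) ln(1.95/5.18) = -1945 J.
W_total = 1659 − 1945 = -286.1 J.

W_total ≈ -286 J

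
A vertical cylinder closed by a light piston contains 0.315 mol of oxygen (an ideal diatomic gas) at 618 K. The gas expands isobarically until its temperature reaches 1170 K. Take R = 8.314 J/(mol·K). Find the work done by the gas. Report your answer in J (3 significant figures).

Isobaric: W = P ΔV = nR ΔT.
W = (0.315)(8.314)(1170 − 618) = 1446 J.

W ≈ 1450 J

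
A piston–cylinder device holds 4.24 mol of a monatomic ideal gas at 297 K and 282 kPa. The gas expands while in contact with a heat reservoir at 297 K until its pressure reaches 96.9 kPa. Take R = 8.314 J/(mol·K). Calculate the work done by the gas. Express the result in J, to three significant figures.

Isothermal process: W = nRT ln(V₂/V₁) = nRT ln(P₁/P₂).
W = (4.24)(8.314)(297) × ln(282/96.9)
  = 10470 × ln(2.91) = 10470 × 1.068
W_by_gas = 11184 J.

W ≈ 11200 J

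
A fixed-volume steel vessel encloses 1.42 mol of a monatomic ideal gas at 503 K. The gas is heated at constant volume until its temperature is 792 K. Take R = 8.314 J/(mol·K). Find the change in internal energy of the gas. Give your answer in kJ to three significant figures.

Constant volume ⇒ W = 0, so Q = ΔU = nCᵥΔT with Cᵥ = 3R/2 = 12.47 J/(mol·K).
ΔU = (1.42)(12.47)(792 − 503) = 5118 J.

ΔU ≈ 5.12 kJ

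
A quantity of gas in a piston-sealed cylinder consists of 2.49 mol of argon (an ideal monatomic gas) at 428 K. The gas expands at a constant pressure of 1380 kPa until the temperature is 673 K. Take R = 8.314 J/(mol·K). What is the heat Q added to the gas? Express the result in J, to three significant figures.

Q ≈ 12700 J

Isobaric: W = nRΔT = (2.49)(8.314)(245) = 5072 J.
ΔU = nCᵥΔT with Cᵥ = 3R/2: ΔU = (2.49)(12.47)(245) = 7608 J.
Q = ΔU + W = 7608 + 5072 = 12680 J.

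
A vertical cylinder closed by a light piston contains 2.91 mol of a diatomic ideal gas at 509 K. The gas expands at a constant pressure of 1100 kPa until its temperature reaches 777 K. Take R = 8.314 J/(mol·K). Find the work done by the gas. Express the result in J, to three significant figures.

W ≈ 6480 J

Isobaric: W = P ΔV = nR ΔT.
W = (2.91)(8.314)(777 − 509) = 6484 J.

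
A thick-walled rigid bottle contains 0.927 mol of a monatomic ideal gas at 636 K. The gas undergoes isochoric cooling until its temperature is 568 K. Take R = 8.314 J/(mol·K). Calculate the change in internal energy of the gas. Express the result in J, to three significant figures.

Constant volume ⇒ W = 0, so Q = ΔU = nCᵥΔT with Cᵥ = 3R/2 = 12.47 J/(mol·K).
ΔU = (0.927)(12.47)(568 − 636) = -786.1 J.

ΔU ≈ -786 J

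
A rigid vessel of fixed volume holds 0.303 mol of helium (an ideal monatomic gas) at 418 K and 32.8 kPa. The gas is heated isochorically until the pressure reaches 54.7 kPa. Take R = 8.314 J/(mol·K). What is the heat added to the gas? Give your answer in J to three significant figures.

Q ≈ 1050 J

Constant volume ⇒ W = 0, so Q = ΔU = nCᵥΔT with Cᵥ = 3R/2 = 12.47 J/(mol·K).
At constant V, T₂/T₁ = P₂/P₁ ⇒ ΔT = T₁(P₂/P₁ − 1) = 418·(54.7/32.8 − 1) = 279.1 K.
ΔU = (0.303)(12.47)(279.1) = 1055 J.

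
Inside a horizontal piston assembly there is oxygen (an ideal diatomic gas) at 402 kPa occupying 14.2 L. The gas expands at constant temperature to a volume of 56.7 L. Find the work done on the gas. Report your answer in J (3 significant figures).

Isothermal: W = nRT ln(V₂/V₁) = P₁V₁ ln(V₂/V₁).
P₁V₁ = (402 kPa)(14.2 L) = 5708 J.
W = 5708 × ln(56.7/14.2) = 5708 × 1.385
W_by_gas = 7903 J; work on gas = −W_by = -7903 J.

W ≈ -7900 J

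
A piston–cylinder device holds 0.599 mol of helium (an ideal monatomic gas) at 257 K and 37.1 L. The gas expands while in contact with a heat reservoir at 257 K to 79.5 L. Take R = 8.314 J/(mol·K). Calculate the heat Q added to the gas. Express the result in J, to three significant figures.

Isothermal ⇒ ΔU = 0, so Q = W = nRT ln(V₂/V₁).
Q = (0.599)(8.314)(257) ln(79.5/37.1) = 1280 × 0.7621 = 975.4 J.

Q ≈ 975 J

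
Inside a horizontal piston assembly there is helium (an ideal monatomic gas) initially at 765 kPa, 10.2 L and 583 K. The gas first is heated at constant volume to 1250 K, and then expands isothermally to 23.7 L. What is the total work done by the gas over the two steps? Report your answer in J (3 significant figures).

Step 1 (isochoric): W = 0 (constant volume).
After step 1: P = 1640 kPa (V unchanged).
Step 2 (isothermal): W = P₁V₁ ln(V₂/V₁) = (16730) ln(23.7/10.2) = 14105 J.
W_total = 0 + 14105 = 14105 J.

W_total ≈ 14100 J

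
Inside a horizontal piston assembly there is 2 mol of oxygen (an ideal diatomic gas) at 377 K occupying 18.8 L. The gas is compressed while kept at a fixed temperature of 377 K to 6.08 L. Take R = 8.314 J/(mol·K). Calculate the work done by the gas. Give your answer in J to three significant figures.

Isothermal: W = nRT ln(V₂/V₁).
W = (2)(8.314)(377) × ln(6.08/18.8)
  = 6269 × -1.129
W_by_gas = -7076 J.

W ≈ -7080 J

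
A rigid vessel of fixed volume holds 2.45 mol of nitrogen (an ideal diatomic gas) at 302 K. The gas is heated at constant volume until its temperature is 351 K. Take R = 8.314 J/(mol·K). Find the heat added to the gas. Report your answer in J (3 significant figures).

Constant volume ⇒ W = 0, so Q = ΔU = nCᵥΔT with Cᵥ = 5R/2 = 20.79 J/(mol·K).
ΔU = (2.45)(20.79)(351 − 302) = 2495 J.

Q ≈ 2500 J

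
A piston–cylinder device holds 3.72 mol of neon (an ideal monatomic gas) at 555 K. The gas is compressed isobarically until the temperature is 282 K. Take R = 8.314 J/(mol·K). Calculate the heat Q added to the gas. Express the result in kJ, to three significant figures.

Isobaric: W = nRΔT = (3.72)(8.314)(-273) = -8443 J.
ΔU = nCᵥΔT with Cᵥ = 3R/2: ΔU = (3.72)(12.47)(-273) = -12665 J.
Q = ΔU + W = -12665 − 8443 = -21108 J.

Q ≈ -21.1 kJ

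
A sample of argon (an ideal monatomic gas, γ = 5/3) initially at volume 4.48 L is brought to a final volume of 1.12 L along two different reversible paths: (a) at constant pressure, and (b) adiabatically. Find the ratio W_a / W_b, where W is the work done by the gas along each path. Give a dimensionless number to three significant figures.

Path (a) isobaric: W = P₁(V₂ − V₁) → W_a/(P₁V₁) = -0.75.
Path (b) adiabatic: W = P₁V₁(1 − (V₁/V₂)^(γ−1))/(γ−1) → W_b/(P₁V₁) = -2.28.
W_a / W_b = -0.75 / -2.28 = 0.329.

W_a / W_b ≈ 0.329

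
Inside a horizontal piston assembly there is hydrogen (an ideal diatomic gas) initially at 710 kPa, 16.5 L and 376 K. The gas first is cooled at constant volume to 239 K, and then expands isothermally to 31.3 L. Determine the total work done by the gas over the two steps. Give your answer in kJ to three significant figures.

Step 1 (isochoric): W = 0 (constant volume).
After step 1: P = 451.3 kPa (V unchanged).
Step 2 (isothermal): W = P₁V₁ ln(V₂/V₁) = (7447) ln(31.3/16.5) = 4768 J.
W_total = 0 + 4768 = 4768 J.

W_total ≈ 4.77 kJ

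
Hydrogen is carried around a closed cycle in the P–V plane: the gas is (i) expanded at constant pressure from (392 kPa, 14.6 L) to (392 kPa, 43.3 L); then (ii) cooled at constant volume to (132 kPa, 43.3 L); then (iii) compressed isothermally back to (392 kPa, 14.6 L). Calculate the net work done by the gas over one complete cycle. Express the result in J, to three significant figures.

Leg (i): W = PΔV = (392)(43.3 − 14.6) = 11250 J.
Leg (ii): W = 0.
Leg (iii): W = PᵢVᵢ ln(V_f/Vᵢ) = (5716) ln(14.6/43.3) = -6214 J.
W_net = 11250 − 6214 = 5037 J.

W_net ≈ 5040 J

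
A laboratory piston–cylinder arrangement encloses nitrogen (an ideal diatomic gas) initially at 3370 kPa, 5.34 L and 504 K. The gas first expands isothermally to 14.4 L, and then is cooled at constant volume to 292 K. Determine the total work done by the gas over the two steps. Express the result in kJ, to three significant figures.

W_total ≈ 17.9 kJ

Step 1 (isothermal): W = P₁V₁ ln(V₂/V₁) = (17996) ln(14.4/5.34) = 17852 J.
Step 2 (isochoric): W = 0 (constant volume).
W_total = 17852 + 0 = 17852 J.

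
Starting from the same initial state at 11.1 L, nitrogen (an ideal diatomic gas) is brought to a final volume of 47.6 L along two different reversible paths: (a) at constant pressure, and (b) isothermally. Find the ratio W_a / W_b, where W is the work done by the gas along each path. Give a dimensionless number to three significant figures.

W_a / W_b ≈ 2.26

Path (a) isobaric: W = P₁(V₂ − V₁) → W_a/(P₁V₁) = 3.288.
Path (b) isothermal: W = P₁V₁ ln(V₂/V₁) → W_b/(P₁V₁) = 1.456.
W_a / W_b = 3.288 / 1.456 = 2.259.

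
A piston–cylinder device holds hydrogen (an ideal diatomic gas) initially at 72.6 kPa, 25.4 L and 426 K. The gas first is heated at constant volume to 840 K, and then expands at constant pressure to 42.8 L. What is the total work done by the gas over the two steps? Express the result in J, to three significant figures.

Step 1 (isochoric): W = 0 (constant volume).
After step 1: P = 143.2 kPa (V unchanged).
Step 2 (isobaric): W = PΔV = (143.2 kPa)(42.8 − 25.4 L) = 2491 J.
W_total = 0 + 2491 = 2491 J.

W_total ≈ 2490 J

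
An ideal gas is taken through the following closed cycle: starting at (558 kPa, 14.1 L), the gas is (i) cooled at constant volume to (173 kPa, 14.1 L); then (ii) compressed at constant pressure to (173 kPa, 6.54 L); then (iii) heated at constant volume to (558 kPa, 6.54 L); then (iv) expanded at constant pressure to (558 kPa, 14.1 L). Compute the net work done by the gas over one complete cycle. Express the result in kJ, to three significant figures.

W_net ≈ 2.91 kJ

Constant-volume legs do no work.
W(ii) = (173)(6.54 − 14.1) = -1308 J; W(iv) = (558)(14.1 − 6.54) = 4218 J.
W_net = -1308 + 4218 = 2911 J (the clockwise enclosed area).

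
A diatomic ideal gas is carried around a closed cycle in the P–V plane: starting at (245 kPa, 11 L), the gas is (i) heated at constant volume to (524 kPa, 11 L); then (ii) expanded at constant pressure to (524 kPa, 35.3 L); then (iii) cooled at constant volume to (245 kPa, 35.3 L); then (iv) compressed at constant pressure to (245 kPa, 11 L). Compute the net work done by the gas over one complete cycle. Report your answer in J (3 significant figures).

W_net ≈ 6780 J

Constant-volume legs do no work.
W(ii) = (524)(35.3 − 11) = 12733 J; W(iv) = (245)(11 − 35.3) = -5953 J.
W_net = 12733 − 5953 = 6780 J (the clockwise enclosed area).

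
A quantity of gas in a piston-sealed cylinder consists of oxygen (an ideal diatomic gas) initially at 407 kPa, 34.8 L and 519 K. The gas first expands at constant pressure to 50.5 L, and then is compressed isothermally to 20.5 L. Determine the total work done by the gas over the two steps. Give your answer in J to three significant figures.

W_total ≈ -12100 J

Step 1 (isobaric): W = PΔV = (407 kPa)(50.5 − 34.8 L) = 6390 J.
After step 1: P = 407 kPa, V = 50.5 L, T = 753.1 K.
Step 2 (isothermal): W = P₁V₁ ln(V₂/V₁) = (20554) ln(20.5/50.5) = -18530 J.
W_total = 6390 − 18530 = -12140 J.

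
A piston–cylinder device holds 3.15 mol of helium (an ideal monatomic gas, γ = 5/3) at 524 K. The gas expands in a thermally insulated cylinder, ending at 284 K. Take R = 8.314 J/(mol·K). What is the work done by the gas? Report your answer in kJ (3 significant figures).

W ≈ 9.43 kJ

Adiabatic ⇒ Q = 0, so W_by = −ΔU = nCᵥ(T₁ − T₂).
Cᵥ = 3R/2 = 12.47 J/(mol·K).
W = (3.15)(12.47)(524 − 284) = 9428 J.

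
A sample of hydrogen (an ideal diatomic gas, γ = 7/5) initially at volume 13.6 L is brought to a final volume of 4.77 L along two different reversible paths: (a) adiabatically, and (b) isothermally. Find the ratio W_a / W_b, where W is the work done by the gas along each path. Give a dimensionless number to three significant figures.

Path (a) adiabatic: W = P₁V₁(1 − (V₁/V₂)^(γ−1))/(γ−1) → W_a/(P₁V₁) = -1.301.
Path (b) isothermal: W = P₁V₁ ln(V₂/V₁) → W_b/(P₁V₁) = -1.048.
W_a / W_b = -1.301 / -1.048 = 1.242.

W_a / W_b ≈ 1.24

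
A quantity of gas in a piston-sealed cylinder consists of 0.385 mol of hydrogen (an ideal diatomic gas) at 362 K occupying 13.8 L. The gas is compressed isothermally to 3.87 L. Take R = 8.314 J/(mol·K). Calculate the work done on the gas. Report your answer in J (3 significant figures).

Isothermal: W = nRT ln(V₂/V₁).
W = (0.385)(8.314)(362) × ln(3.87/13.8)
  = 1159 × -1.271
W_by_gas = -1473 J; work on gas = −W_by = 1473 J.

W ≈ 1470 J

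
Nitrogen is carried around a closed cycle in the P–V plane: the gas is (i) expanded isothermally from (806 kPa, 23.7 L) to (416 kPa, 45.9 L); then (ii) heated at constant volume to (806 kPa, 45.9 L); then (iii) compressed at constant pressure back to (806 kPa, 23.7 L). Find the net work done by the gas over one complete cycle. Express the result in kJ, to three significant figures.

Leg (i): W = PᵢVᵢ ln(V_f/Vᵢ) = (19102) ln(45.9/23.7) = 12626 J.
Leg (ii): W = 0.
Leg (iii): W = PΔV = (806)(23.7 − 45.9) = -17893 J.
W_net = 12626 − 17893 = -5267 J.

W_net ≈ -5.27 kJ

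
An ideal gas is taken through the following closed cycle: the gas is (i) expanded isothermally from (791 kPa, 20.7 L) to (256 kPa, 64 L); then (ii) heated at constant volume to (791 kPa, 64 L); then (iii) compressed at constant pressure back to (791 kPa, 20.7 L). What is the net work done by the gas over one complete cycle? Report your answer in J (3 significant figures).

W_net ≈ -15800 J

Leg (i): W = PᵢVᵢ ln(V_f/Vᵢ) = (16374) ln(64/20.7) = 18482 J.
Leg (ii): W = 0.
Leg (iii): W = PΔV = (791)(20.7 − 64) = -34250 J.
W_net = 18482 − 34250 = -15768 J.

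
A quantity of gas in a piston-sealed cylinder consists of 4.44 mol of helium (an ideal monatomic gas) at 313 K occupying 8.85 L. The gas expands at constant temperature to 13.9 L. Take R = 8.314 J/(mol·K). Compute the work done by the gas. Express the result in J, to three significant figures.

Isothermal: W = nRT ln(V₂/V₁).
W = (4.44)(8.314)(313) × ln(13.9/8.85)
  = 11554 × 0.4515
W_by_gas = 5216 J.

W ≈ 5220 J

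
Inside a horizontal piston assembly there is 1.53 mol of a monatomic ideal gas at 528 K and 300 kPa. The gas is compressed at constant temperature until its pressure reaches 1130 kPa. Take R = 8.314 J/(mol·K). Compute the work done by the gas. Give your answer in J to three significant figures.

Isothermal process: W = nRT ln(V₂/V₁) = nRT ln(P₁/P₂).
W = (1.53)(8.314)(528) × ln(300/1130)
  = 6716 × ln(0.2655) = 6716 × -1.326
W_by_gas = -8907 J.

W ≈ -8910 J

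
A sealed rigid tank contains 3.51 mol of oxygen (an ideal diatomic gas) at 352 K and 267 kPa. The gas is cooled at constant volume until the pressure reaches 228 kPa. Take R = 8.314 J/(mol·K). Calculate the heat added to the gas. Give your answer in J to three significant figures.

Constant volume ⇒ W = 0, so Q = ΔU = nCᵥΔT with Cᵥ = 5R/2 = 20.79 J/(mol·K).
At constant V, T₂/T₁ = P₂/P₁ ⇒ ΔT = T₁(P₂/P₁ − 1) = 352·(228/267 − 1) = -51.42 K.
ΔU = (3.51)(20.79)(-51.42) = -3751 J.

Q ≈ -3750 J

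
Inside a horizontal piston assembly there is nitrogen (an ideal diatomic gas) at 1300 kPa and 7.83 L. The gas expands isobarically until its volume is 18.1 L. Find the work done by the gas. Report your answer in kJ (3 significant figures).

W ≈ 13.4 kJ

Isobaric: W = P ΔV.
W = (1300 kPa)(18.1 − 7.83 L) = (1300)(10.27) = 13351 J.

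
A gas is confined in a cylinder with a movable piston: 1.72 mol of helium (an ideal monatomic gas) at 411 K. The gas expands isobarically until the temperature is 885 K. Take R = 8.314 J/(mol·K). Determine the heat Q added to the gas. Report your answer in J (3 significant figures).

Q ≈ 16900 J

Isobaric: W = nRΔT = (1.72)(8.314)(474) = 6778 J.
ΔU = nCᵥΔT with Cᵥ = 3R/2: ΔU = (1.72)(12.47)(474) = 10167 J.
Q = ΔU + W = 10167 + 6778 = 16946 J.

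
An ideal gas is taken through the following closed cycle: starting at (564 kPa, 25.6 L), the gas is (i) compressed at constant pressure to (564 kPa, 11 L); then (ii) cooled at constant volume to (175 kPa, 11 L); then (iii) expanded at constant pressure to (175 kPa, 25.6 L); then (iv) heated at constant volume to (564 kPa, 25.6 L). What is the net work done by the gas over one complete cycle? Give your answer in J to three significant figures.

W_net ≈ -5680 J

Constant-volume legs do no work.
W(i) = (564)(11 − 25.6) = -8234 J; W(iii) = (175)(25.6 − 11) = 2555 J.
W_net = -8234 + 2555 = -5679 J (the counter-clockwise enclosed area).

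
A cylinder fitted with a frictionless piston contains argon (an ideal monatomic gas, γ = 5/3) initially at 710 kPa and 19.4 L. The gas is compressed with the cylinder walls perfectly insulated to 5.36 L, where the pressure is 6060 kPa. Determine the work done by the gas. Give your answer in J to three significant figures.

W ≈ -28100 J

Adiabatic: W = (P₁V₁ − P₂V₂)/(γ − 1) with γ = 5/3.
P₁V₁ = 13774 J, P₂V₂ = 32482 J.
W = (13774 − 32482) / 0.6667 = -28061 J.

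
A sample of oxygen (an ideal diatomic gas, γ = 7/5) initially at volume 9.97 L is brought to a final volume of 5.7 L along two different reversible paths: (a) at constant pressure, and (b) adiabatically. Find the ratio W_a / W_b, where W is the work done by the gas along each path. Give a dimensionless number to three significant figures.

W_a / W_b ≈ 0.684

Path (a) isobaric: W = P₁(V₂ − V₁) → W_a/(P₁V₁) = -0.4283.
Path (b) adiabatic: W = P₁V₁(1 − (V₁/V₂)^(γ−1))/(γ−1) → W_b/(P₁V₁) = -0.6266.
W_a / W_b = -0.4283 / -0.6266 = 0.6835.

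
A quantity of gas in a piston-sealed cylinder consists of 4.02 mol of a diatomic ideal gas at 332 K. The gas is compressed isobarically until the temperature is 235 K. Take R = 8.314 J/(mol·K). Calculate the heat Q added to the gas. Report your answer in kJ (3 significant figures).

Q ≈ -11.3 kJ

Isobaric: W = nRΔT = (4.02)(8.314)(-97) = -3242 J.
ΔU = nCᵥΔT with Cᵥ = 5R/2: ΔU = (4.02)(20.79)(-97) = -8105 J.
Q = ΔU + W = -8105 − 3242 = -11347 J.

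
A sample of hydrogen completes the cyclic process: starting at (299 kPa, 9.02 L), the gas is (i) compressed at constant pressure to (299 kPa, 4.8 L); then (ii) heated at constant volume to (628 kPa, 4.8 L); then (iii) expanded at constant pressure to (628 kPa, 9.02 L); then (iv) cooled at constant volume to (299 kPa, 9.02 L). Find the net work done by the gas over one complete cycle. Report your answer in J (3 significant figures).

W_net ≈ 1390 J

Constant-volume legs do no work.
W(i) = (299)(4.8 − 9.02) = -1262 J; W(iii) = (628)(9.02 − 4.8) = 2650 J.
W_net = -1262 + 2650 = 1388 J (the clockwise enclosed area).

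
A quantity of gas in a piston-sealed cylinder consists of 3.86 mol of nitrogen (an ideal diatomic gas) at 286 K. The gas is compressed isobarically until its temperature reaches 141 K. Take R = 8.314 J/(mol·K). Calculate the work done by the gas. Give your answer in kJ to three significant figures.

Isobaric: W = P ΔV = nR ΔT.
W = (3.86)(8.314)(141 − 286) = -4653 J.

W ≈ -4.65 kJ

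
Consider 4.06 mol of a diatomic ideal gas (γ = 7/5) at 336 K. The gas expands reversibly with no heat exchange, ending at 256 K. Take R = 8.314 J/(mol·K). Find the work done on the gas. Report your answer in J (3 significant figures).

Adiabatic ⇒ Q = 0, so W_by = −ΔU = nCᵥ(T₁ − T₂).
Cᵥ = 5R/2 = 20.79 J/(mol·K).
W = (4.06)(20.79)(336 − 256) = 6751 J.
Work on gas = −W_by = -6751 J.

W ≈ -6750 J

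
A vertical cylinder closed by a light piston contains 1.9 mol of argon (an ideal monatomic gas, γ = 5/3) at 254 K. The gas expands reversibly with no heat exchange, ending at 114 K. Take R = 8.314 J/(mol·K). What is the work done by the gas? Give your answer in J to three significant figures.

W ≈ 3320 J

Adiabatic ⇒ Q = 0, so W_by = −ΔU = nCᵥ(T₁ − T₂).
Cᵥ = 3R/2 = 12.47 J/(mol·K).
W = (1.9)(12.47)(254 − 114) = 3317 J.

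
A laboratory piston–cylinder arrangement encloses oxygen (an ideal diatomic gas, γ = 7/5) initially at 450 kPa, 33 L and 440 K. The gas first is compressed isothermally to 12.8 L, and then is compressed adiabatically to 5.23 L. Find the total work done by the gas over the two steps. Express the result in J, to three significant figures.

Step 1 (isothermal): W = P₁V₁ ln(V₂/V₁) = (14850) ln(12.8/33) = -14064 J.
After step 1: P = 1160 kPa, V = 12.8 L, T = 440 K.
Step 2 (adiabatic): W = (P₁V₁ − P₂V₂)/(γ−1) = (14850 − 21243)/0.4 = -15982 J.
W_total = -14064 − 15982 = -30046 J.

W_total ≈ -30000 J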